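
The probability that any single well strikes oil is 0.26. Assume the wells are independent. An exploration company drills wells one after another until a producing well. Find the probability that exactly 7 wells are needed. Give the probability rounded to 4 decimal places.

0.0427

Geometric (trials to first success), p = 0.26.
P(Y = 7) = (1−p)^6 · p = 0.16421 · 0.26 = 0.042694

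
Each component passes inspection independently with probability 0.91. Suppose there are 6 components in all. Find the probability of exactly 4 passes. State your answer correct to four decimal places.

X ~ Binomial(n=6, p=0.91).
P(X=4) = C(6,4) · p^4 · (1−p)^2
= 15 · 0.68575 · 0.0081 = 0.083319

0.0833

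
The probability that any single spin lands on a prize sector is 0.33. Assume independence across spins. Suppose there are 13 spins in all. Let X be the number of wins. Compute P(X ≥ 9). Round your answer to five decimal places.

X ~ Binomial(13, 0.33); P(X ≥ 9) = Σ C(13,k) p^k (1−p)^(13−k) over k:
  k=9: C(13,9)·0.33^9·0.67^4 = 0.0066870
  k=10: C(13,10)·0.33^10·0.67^3 = 0.0013174
  k=11: C(13,11)·0.33^11·0.67^2 = 0.0001770
  k=12: C(13,12)·0.33^12·0.67^1 = 0.0000145
  k=13: C(13,13)·0.33^13·0.67^0 = 0.0000006
Total = 0.0081965

0.00820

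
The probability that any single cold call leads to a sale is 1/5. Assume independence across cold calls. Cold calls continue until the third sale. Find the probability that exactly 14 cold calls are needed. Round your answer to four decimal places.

0.0536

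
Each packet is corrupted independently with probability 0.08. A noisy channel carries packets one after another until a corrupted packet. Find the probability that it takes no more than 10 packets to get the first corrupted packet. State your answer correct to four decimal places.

Y = number of packets to the first success; geometric, p = 0.08.
P(Y ≤ 10) = 1 − (1−p)^10 = 1 − 0.434388 = 0.565612

0.5656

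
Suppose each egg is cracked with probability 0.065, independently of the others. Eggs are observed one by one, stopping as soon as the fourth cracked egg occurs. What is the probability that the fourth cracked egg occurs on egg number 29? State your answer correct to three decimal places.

0.011

Y = trial on which the fourth success occurs; negative binomial, r=4, p=0.065.
P(Y=29) = C(28,3) · p^4 · (1−p)^25
= 3276 · 1.7851e-05 · 0.18633 = 0.01090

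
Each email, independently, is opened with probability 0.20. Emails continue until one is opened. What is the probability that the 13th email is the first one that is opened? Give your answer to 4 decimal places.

0.0137

Geometric (trials to first success), p = 0.20.
P(Y = 13) = (1−p)^12 · p = 0.068719 · 0.20 = 0.013744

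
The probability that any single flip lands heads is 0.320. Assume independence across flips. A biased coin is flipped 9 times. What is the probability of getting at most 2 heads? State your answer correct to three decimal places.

0.411

X ~ Binomial(9, 0.32); P(X ≤ 2) = Σ C(9,k) p^k (1−p)^(9−k) over k:
  k=0: C(9,0)·0.32^0·0.68^9 = 0.03109
  k=1: C(9,1)·0.32^1·0.68^8 = 0.13166
  k=2: C(9,2)·0.32^2·0.68^7 = 0.24784
Total = 0.41059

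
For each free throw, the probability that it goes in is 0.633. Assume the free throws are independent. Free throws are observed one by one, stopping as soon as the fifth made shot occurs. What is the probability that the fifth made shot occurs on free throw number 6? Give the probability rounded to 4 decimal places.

Y = trial on which the fifth success occurs; negative binomial, r=5, p=0.633.
P(Y=6) = C(5,4) · p^5 · (1−p)^1
= 5 · 0.10163 · 0.367 = 0.186490

0.1865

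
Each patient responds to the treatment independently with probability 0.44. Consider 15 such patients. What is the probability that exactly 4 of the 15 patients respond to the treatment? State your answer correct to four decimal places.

X ~ Binomial(n=15, p=0.44).
P(X=4) = C(15,4) · p^4 · (1−p)^11
= 1365 · 0.037481 · 0.0016985 = 0.086898

0.0869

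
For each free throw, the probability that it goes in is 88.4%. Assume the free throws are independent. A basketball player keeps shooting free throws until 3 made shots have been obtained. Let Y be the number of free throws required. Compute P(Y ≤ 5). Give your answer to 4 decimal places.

0.9870

Finishing within 5 free throws ⇔ at least 3 successes in the first 5. With X ~ Binomial(5, 0.884), P(Y ≤ 5) = 1 − P(X ≤ 2).
  k=0: C(5,0)·0.884^0·0.116^5 = 0.000021
  k=1: C(5,1)·0.884^1·0.116^4 = 0.000800
  k=2: C(5,2)·0.884^2·0.116^3 = 0.012198
1 − 0.013019 = 0.986981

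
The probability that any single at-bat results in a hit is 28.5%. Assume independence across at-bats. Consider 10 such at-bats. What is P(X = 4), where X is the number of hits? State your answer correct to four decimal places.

X ~ Binomial(n=10, p=0.285).
P(X=4) = C(10,4) · p^4 · (1−p)^6
= 210 · 0.0065975 · 0.13361 = 0.185112

0.1851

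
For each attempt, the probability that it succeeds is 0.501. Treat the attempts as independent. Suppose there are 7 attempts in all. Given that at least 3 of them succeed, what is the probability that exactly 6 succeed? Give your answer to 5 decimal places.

0.07127

X ~ Binomial(7, 0.501). Want P(X=6 | X≥3) = P(X=6) / P(X≥3).
P(X=6) = C(7,6)·0.501^6·0.499^1 = 0.0552363
P(X≥3) = 1 − 0.0077038 − 0.0541426 − 0.1630788 = 0.7750748
Ratio = 0.0552363 / 0.7750748 = 0.0712658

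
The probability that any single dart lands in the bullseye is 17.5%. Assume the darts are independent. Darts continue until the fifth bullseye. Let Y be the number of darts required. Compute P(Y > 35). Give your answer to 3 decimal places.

0.243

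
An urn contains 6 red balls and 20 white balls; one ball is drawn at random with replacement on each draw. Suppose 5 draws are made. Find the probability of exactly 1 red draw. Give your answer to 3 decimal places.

0.404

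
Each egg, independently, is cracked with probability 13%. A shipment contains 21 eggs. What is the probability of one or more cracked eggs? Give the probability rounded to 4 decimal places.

P(at least one) = 1 − P(none) = 1 − (1 − 0.13)^21
= 1 − 0.053691 = 0.946309

0.9463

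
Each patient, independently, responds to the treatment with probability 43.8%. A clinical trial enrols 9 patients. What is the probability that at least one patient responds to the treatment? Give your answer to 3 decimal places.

0.994

P(at least one) = 1 − P(none) = 1 − (1 − 0.438)^9
= 1 − 0.00559 = 0.99441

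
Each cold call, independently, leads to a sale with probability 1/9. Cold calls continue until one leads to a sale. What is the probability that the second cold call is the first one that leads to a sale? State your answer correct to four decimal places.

0.0988

Geometric (trials to first success), p = 0.111111.
P(Y = 2) = (1−p)^1 · p = 0.88889 · 0.111111 = 0.098765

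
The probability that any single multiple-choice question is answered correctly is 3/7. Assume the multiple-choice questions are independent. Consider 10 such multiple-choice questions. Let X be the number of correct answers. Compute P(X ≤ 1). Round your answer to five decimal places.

X ~ Binomial(10, 0.428571); P(X ≤ 1) = Σ C(10,k) p^k (1−p)^(10−k) over k:
  k=0: C(10,0)·0.428571^0·0.571429^10 = 0.0037121
  k=1: C(10,1)·0.428571^1·0.571429^9 = 0.0278407
Total = 0.0315528

0.03155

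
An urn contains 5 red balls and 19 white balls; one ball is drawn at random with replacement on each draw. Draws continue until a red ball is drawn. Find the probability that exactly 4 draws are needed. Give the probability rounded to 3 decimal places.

Geometric (trials to first success), p = 0.208333.
P(Y = 4) = (1−p)^3 · p = 0.49617 · 0.208333 = 0.10337

0.103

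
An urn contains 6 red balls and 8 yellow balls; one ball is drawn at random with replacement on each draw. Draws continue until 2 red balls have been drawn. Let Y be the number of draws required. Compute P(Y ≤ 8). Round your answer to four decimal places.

0.9204

Finishing within 8 draws ⇔ at least 2 successes in the first 8. With X ~ Binomial(8, 0.428571), P(Y ≤ 8) = 1 − P(X ≤ 1).
  k=0: C(8,0)·0.428571^0·0.571429^8 = 0.011368
  k=1: C(8,1)·0.428571^1·0.571429^7 = 0.068210
1 − 0.079578 = 0.920422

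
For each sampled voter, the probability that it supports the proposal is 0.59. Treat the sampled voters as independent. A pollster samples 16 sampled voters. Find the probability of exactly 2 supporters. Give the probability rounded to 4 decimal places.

X ~ Binomial(n=16, p=0.59).
P(X=2) = C(16,2) · p^2 · (1−p)^14
= 120 · 0.3481 · 3.7929e-06 = 0.000158

0.0002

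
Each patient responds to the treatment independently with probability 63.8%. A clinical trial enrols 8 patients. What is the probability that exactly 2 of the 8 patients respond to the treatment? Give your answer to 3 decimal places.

X ~ Binomial(n=8, p=0.638).
P(X=2) = C(8,2) · p^2 · (1−p)^6
= 28 · 0.40704 · 0.0022504 = 0.02565

0.026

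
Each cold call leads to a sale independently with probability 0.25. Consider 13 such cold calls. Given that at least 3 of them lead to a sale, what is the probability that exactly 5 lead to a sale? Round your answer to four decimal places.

0.1885

X ~ Binomial(13, 0.25). Want P(X=5 | X≥3) = P(X=5) / P(X≥3).
P(X=5) = C(13,5)·0.25^5·0.75^8 = 0.125826
P(X≥3) = 1 − 0.023757 − 0.102948 − 0.205896 = 0.667398
Ratio = 0.125826 / 0.667398 = 0.188531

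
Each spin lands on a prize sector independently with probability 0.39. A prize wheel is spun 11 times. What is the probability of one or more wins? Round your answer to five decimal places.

P(at least one) = 1 − P(none) = 1 − (1 − 0.39)^11
= 1 − 0.0043514 = 0.9956486

0.99565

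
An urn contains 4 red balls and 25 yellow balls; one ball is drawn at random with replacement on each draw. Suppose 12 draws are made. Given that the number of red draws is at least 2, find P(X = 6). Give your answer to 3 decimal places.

X ~ Binomial(12, 0.137931). Want P(X=6 | X≥2) = P(X=6) / P(X≥2).
P(X=6) = C(12,6)·0.137931^6·0.862069^6 = 0.00261
P(X≥2) = 1 − 0.16846 − 0.32345 = 0.50809
Ratio = 0.00261 / 0.50809 = 0.00514

0.005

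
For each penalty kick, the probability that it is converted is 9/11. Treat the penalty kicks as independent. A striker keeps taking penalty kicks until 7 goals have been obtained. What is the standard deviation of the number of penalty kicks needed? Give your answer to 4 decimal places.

1.3789

Y = total penalty kicks until the seventh success; negative binomial with r=7, p=0.818182.
SD(Y) = √[r(1−p)/p²] = √(1.901235) = 1.378853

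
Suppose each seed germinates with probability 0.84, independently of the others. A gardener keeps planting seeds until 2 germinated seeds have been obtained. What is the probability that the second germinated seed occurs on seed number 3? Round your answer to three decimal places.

0.226

Y = trial on which the second success occurs; negative binomial, r=2, p=0.84.
P(Y=3) = C(2,1) · p^2 · (1−p)^1
= 2 · 0.7056 · 0.16 = 0.22579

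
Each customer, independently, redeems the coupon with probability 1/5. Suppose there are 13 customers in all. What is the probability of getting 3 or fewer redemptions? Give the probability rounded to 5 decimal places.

0.74732

X ~ Binomial(13, 0.20); P(X ≤ 3) = Σ C(13,k) p^k (1−p)^(13−k) over k:
  k=0: C(13,0)·0.20^0·0.80^13 = 0.0549756
  k=1: C(13,1)·0.20^1·0.80^12 = 0.1786706
  k=2: C(13,2)·0.20^2·0.80^11 = 0.2680060
  k=3: C(13,3)·0.20^3·0.80^10 = 0.2456721
Total = 0.7473243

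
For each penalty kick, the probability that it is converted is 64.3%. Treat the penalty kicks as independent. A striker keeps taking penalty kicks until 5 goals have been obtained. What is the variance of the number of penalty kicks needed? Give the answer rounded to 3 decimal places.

4.317

Y = total penalty kicks until the fifth success; negative binomial with r=5, p=0.643.
Var(Y) = r(1−p)/p² = 5·0.357 / 0.643² = 4.31734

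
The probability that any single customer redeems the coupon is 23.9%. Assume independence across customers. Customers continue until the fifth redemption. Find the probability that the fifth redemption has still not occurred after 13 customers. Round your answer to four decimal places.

0.8208

Needing more than 13 customers ⇔ fewer than 5 successes in the first 13. With X ~ Binomial(13, 0.239), P(Y > 13) = P(X ≤ 4).
  k=0: C(13,0)·0.239^0·0.761^13 = 0.028708
  k=1: C(13,1)·0.239^1·0.761^12 = 0.117208
  k=2: C(13,2)·0.239^2·0.761^11 = 0.220862
  k=3: C(13,3)·0.239^3·0.761^10 = 0.254335
  k=4: C(13,4)·0.239^4·0.761^9 = 0.199691
P(X ≤ 4) = 0.820805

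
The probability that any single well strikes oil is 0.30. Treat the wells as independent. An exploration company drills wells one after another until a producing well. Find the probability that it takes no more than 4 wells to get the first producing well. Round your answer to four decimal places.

Y = number of wells to the first success; geometric, p = 0.30.
P(Y ≤ 4) = 1 − (1−p)^4 = 1 − 0.240100 = 0.759900

0.7599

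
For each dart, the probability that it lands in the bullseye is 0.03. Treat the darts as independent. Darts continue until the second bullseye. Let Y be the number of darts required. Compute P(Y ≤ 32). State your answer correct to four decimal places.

0.2493

Finishing within 32 darts ⇔ at least 2 successes in the first 32. With X ~ Binomial(32, 0.03), P(Y ≤ 32) = 1 − P(X ≤ 1).
  k=0: C(32,0)·0.03^0·0.97^32 = 0.377308
  k=1: C(32,1)·0.03^1·0.97^31 = 0.373418
1 − 0.750725 = 0.249275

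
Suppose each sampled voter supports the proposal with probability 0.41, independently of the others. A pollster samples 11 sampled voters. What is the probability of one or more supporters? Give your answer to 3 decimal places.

0.997

P(at least one) = 1 − P(none) = 1 − (1 − 0.41)^11
= 1 − 0.00302 = 0.99698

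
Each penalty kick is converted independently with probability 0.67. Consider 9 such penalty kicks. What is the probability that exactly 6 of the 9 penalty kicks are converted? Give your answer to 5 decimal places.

X ~ Binomial(n=9, p=0.67).
P(X=6) = C(9,6) · p^6 · (1−p)^3
= 84 · 0.090458 · 0.035937 = 0.2730674

0.27307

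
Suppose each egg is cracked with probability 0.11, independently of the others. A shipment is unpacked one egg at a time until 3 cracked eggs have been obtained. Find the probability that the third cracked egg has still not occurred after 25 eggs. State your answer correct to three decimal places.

Needing more than 25 eggs ⇔ fewer than 3 successes in the first 25. With X ~ Binomial(25, 0.11), P(Y > 25) = P(X ≤ 2).
  k=0: C(25,0)·0.11^0·0.89^25 = 0.05429
  k=1: C(25,1)·0.11^1·0.89^24 = 0.16776
  k=2: C(25,2)·0.11^2·0.89^23 = 0.24882
P(X ≤ 2) = 0.47087

0.471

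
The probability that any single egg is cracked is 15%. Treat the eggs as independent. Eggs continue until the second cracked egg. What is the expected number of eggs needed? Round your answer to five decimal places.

13.33333

Y = total eggs until the second success; negative binomial with r=2, p=0.15.
E[Y] = r / p = 2 / 0.15 = 13.3333333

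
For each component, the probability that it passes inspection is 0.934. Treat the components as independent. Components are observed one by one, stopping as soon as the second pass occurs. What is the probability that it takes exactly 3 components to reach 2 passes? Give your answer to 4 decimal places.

0.1152

Y = trial on which the second success occurs; negative binomial, r=2, p=0.934.
P(Y=3) = C(2,1) · p^2 · (1−p)^1
= 2 · 0.87236 · 0.066 = 0.115151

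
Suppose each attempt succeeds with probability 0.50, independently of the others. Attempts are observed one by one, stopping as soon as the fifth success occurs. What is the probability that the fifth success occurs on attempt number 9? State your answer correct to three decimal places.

0.137

Y = trial on which the fifth success occurs; negative binomial, r=5, p=0.50.
P(Y=9) = C(8,4) · p^5 · (1−p)^4
= 70 · 0.03125 · 0.0625 = 0.13672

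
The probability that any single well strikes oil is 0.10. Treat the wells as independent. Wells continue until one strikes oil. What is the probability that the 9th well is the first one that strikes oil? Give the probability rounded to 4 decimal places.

Geometric (trials to first success), p = 0.10.
P(Y = 9) = (1−p)^8 · p = 0.43047 · 0.10 = 0.043047

0.0430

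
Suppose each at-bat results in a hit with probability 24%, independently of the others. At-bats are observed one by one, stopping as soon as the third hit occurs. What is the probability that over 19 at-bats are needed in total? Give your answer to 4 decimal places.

Needing more than 19 at-bats ⇔ fewer than 3 successes in the first 19. With X ~ Binomial(19, 0.24), P(Y > 19) = P(X ≤ 2).
  k=0: C(19,0)·0.24^0·0.76^19 = 0.005438
  k=1: C(19,1)·0.24^1·0.76^18 = 0.032629
  k=2: C(19,2)·0.24^2·0.76^17 = 0.092736
P(X ≤ 2) = 0.130804

0.1308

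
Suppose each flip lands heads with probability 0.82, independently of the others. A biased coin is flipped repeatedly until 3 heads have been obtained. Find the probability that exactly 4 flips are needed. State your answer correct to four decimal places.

0.2977

Y = trial on which the third success occurs; negative binomial, r=3, p=0.82.
P(Y=4) = C(3,2) · p^3 · (1−p)^1
= 3 · 0.55137 · 0.18 = 0.297739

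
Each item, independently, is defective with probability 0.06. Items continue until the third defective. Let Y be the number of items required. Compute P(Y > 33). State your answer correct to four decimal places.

0.6823

Needing more than 33 items ⇔ fewer than 3 successes in the first 33. With X ~ Binomial(33, 0.06), P(Y > 33) = P(X ≤ 2).
  k=0: C(33,0)·0.06^0·0.94^33 = 0.129783
  k=1: C(33,1)·0.06^1·0.94^32 = 0.273374
  k=2: C(33,2)·0.06^2·0.94^31 = 0.279190
P(X ≤ 2) = 0.682347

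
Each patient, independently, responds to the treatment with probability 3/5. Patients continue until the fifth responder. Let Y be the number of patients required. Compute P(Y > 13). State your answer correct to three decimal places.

Needing more than 13 patients ⇔ fewer than 5 successes in the first 13. With X ~ Binomial(13, 0.60), P(Y > 13) = P(X ≤ 4).
  k=0: C(13,0)·0.60^0·0.40^13 = 0.00001
  k=1: C(13,1)·0.60^1·0.40^12 = 0.00013
  k=2: C(13,2)·0.60^2·0.40^11 = 0.00118
  k=3: C(13,3)·0.60^3·0.40^10 = 0.00648
  k=4: C(13,4)·0.60^4·0.40^9 = 0.02429
P(X ≤ 4) = 0.03208

0.032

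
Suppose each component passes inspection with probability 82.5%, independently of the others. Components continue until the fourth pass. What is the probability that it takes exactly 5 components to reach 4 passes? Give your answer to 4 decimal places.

0.3243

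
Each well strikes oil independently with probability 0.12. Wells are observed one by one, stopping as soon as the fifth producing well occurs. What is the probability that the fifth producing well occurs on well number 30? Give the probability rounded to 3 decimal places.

0.024

Y = trial on which the fifth success occurs; negative binomial, r=5, p=0.12.
P(Y=30) = C(29,4) · p^5 · (1−p)^25
= 23751 · 2.4883e-05 · 0.040932 = 0.02419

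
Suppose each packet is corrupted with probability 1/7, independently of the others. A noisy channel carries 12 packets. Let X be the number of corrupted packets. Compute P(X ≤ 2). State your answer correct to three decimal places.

0.760

X ~ Binomial(12, 0.142857); P(X ≤ 2) = Σ C(12,k) p^k (1−p)^(12−k) over k:
  k=0: C(12,0)·0.142857^0·0.857143^12 = 0.15727
  k=1: C(12,1)·0.142857^1·0.857143^11 = 0.31453
  k=2: C(12,2)·0.142857^2·0.857143^10 = 0.28832
Total = 0.76013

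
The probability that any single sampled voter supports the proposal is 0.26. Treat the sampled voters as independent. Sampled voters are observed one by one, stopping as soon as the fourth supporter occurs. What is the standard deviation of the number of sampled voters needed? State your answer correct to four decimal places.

Y = total sampled voters until the fourth success; negative binomial with r=4, p=0.26.
SD(Y) = √[r(1−p)/p²] = √(43.786982) = 6.617173

6.6172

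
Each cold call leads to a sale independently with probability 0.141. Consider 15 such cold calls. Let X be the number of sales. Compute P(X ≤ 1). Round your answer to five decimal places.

0.35420

X ~ Binomial(15, 0.141); P(X ≤ 1) = Σ C(15,k) p^k (1−p)^(15−k) over k:
  k=0: C(15,0)·0.141^0·0.859^15 = 0.1023051
  k=1: C(15,1)·0.141^1·0.859^14 = 0.2518922
Total = 0.3541973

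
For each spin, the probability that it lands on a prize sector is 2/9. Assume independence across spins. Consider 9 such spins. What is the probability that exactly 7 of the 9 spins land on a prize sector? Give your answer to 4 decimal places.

X ~ Binomial(n=9, p=0.222222).
P(X=7) = C(9,7) · p^7 · (1−p)^2
= 36 · 2.6762e-05 · 0.60494 = 0.000583

0.0006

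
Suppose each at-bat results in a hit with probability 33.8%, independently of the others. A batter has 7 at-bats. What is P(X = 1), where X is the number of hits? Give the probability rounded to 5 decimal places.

0.19914

X ~ Binomial(n=7, p=0.338).
P(X=1) = C(7,1) · p^1 · (1−p)^6
= 7 · 0.338 · 0.084168 = 0.1991419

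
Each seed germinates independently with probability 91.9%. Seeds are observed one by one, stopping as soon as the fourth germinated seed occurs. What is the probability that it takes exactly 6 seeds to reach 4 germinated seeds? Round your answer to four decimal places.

Y = trial on which the fourth success occurs; negative binomial, r=4, p=0.919.
P(Y=6) = C(5,3) · p^4 · (1−p)^2
= 10 · 0.71328 · 0.006561 = 0.046799

0.0468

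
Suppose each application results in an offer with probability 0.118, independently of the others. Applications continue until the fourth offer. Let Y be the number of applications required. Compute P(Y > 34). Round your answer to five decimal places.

Needing more than 34 applications ⇔ fewer than 4 successes in the first 34. With X ~ Binomial(34, 0.118), P(Y > 34) = P(X ≤ 3).
  k=0: C(34,0)·0.118^0·0.882^34 = 0.0139937
  k=1: C(34,1)·0.118^1·0.882^33 = 0.0636538
  k=2: C(34,2)·0.118^2·0.882^32 = 0.1405146
  k=3: C(34,3)·0.118^3·0.882^31 = 0.2005228
P(X ≤ 3) = 0.4186849

0.41868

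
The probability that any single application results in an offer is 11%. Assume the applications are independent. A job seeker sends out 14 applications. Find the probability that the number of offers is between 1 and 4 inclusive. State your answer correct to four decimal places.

X ~ Binomial(14, 0.11); P(1 ≤ X ≤ 4) = Σ C(14,k) p^k (1−p)^(14−k) over k:
  k=1: C(14,1)·0.11^1·0.89^13 = 0.338525
  k=2: C(14,2)·0.11^2·0.89^12 = 0.271961
  k=3: C(14,3)·0.11^3·0.89^11 = 0.134453
  k=4: C(14,4)·0.11^4·0.89^10 = 0.045699
Total = 0.790638

0.7906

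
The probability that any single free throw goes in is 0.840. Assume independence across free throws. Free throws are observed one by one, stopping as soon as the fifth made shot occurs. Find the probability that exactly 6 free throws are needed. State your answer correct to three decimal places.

0.335

Y = trial on which the fifth success occurs; negative binomial, r=5, p=0.84.
P(Y=6) = C(5,4) · p^5 · (1−p)^1
= 5 · 0.41821 · 0.16 = 0.33457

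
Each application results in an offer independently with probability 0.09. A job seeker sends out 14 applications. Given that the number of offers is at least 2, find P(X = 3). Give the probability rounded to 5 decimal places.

0.25890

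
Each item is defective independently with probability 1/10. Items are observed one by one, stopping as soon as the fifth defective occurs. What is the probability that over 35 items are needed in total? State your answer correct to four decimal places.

0.7307

Needing more than 35 items ⇔ fewer than 5 successes in the first 35. With X ~ Binomial(35, 0.10), P(Y > 35) = P(X ≤ 4).
  k=0: C(35,0)·0.10^0·0.90^35 = 0.025032
  k=1: C(35,1)·0.10^1·0.90^34 = 0.097345
  k=2: C(35,2)·0.10^2·0.90^33 = 0.183874
  k=3: C(35,3)·0.10^3·0.90^32 = 0.224735
  k=4: C(35,4)·0.10^4·0.90^31 = 0.199764
P(X ≤ 4) = 0.730749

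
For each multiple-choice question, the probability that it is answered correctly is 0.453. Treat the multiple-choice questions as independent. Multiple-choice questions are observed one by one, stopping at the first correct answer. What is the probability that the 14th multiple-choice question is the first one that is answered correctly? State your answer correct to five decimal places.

0.00018

Geometric (trials to first success), p = 0.453.
P(Y = 14) = (1−p)^13 · p = 0.0003925 · 0.453 = 0.0001778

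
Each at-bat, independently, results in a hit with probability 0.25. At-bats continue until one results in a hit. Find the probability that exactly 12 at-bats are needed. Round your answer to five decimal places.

Geometric (trials to first success), p = 0.25.
P(Y = 12) = (1−p)^11 · p = 0.042235 · 0.25 = 0.0105588

0.01056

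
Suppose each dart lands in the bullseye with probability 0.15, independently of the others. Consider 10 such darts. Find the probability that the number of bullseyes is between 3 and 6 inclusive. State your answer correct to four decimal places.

X ~ Binomial(10, 0.15); P(3 ≤ X ≤ 6) = Σ C(10,k) p^k (1−p)^(10−k) over k:
  k=3: C(10,3)·0.15^3·0.85^7 = 0.129834
  k=4: C(10,4)·0.15^4·0.85^6 = 0.040096
  k=5: C(10,5)·0.15^5·0.85^5 = 0.008491
  k=6: C(10,6)·0.15^6·0.85^4 = 0.001249
Total = 0.179669

0.1797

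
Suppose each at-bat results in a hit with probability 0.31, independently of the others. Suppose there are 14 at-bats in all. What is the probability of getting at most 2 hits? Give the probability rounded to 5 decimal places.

0.14227

X ~ Binomial(14, 0.31); P(X ≤ 2) = Σ C(14,k) p^k (1−p)^(14−k) over k:
  k=0: C(14,0)·0.31^0·0.69^14 = 0.0055448
  k=1: C(14,1)·0.31^1·0.69^13 = 0.0348761
  k=2: C(14,2)·0.31^2·0.69^12 = 0.1018483
Total = 0.1422692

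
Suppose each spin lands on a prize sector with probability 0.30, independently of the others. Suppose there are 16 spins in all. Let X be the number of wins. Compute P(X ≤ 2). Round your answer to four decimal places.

X ~ Binomial(16, 0.30); P(X ≤ 2) = Σ C(16,k) p^k (1−p)^(16−k) over k:
  k=0: C(16,0)·0.30^0·0.70^16 = 0.003323
  k=1: C(16,1)·0.30^1·0.70^15 = 0.022788
  k=2: C(16,2)·0.30^2·0.70^14 = 0.073248
Total = 0.099360

0.0994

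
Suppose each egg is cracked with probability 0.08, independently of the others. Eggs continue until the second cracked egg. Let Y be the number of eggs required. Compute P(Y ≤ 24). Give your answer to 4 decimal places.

0.5827

Finishing within 24 eggs ⇔ at least 2 successes in the first 24. With X ~ Binomial(24, 0.08), P(Y ≤ 24) = 1 − P(X ≤ 1).
  k=0: C(24,0)·0.08^0·0.92^24 = 0.135179
  k=1: C(24,1)·0.08^1·0.92^23 = 0.282112
1 − 0.417290 = 0.582710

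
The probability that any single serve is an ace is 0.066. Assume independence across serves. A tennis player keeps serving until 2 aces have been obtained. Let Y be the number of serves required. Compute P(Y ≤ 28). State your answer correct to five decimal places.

0.55973

Finishing within 28 serves ⇔ at least 2 successes in the first 28. With X ~ Binomial(28, 0.066), P(Y ≤ 28) = 1 − P(X ≤ 1).
  k=0: C(28,0)·0.066^0·0.934^28 = 0.1478130
  k=1: C(28,1)·0.066^1·0.934^27 = 0.2924608
1 − 0.4402737 = 0.5597263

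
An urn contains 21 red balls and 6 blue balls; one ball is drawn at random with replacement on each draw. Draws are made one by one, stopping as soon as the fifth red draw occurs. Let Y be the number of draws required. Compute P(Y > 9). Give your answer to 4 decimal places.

Needing more than 9 draws ⇔ fewer than 5 successes in the first 9. With X ~ Binomial(9, 0.777778), P(Y > 9) = P(X ≤ 4).
  k=0: C(9,0)·0.777778^0·0.222222^9 = 0.000001
  k=1: C(9,1)·0.777778^1·0.222222^8 = 0.000042
  k=2: C(9,2)·0.777778^2·0.222222^7 = 0.000583
  k=3: C(9,3)·0.777778^3·0.222222^6 = 0.004760
  k=4: C(9,4)·0.777778^4·0.222222^5 = 0.024988
P(X ≤ 4) = 0.030373

0.0304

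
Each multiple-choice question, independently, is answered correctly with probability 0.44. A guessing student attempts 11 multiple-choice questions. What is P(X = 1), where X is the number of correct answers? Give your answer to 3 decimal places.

X ~ Binomial(n=11, p=0.44).
P(X=1) = C(11,1) · p^1 · (1−p)^10
= 11 · 0.44 · 0.0030331 = 0.01468

0.015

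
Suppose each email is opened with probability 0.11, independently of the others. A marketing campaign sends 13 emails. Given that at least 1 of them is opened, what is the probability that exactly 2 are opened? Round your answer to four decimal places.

0.3357

X ~ Binomial(13, 0.11). Want P(X=2 | X≥1) = P(X=2) / P(X≥1).
P(X=2) = C(13,2)·0.11^2·0.89^11 = 0.261921
P(X≥1) = 1 − 0.219821 = 0.780179
Ratio = 0.261921 / 0.780179 = 0.335719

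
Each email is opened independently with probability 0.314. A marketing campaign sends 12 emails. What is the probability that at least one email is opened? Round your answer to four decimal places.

0.9891

P(at least one) = 1 − P(none) = 1 − (1 − 0.314)^12
= 1 − 0.010861 = 0.989139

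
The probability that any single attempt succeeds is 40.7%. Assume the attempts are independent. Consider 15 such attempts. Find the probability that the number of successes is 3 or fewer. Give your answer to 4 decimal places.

0.0820

X ~ Binomial(15, 0.407); P(X ≤ 3) = Σ C(15,k) p^k (1−p)^(15−k) over k:
  k=0: C(15,0)·0.407^0·0.593^15 = 0.000394
  k=1: C(15,1)·0.407^1·0.593^14 = 0.004059
  k=2: C(15,2)·0.407^2·0.593^13 = 0.019502
  k=3: C(15,3)·0.407^3·0.593^12 = 0.058003
Total = 0.081959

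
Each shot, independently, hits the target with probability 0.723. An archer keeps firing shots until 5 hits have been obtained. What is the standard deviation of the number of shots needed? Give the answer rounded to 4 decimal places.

1.6277

Y = total shots until the fifth success; negative binomial with r=5, p=0.723.
SD(Y) = √[r(1−p)/p²] = √(2.649556) = 1.627746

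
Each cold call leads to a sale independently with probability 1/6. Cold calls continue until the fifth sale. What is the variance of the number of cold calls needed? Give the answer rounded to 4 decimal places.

150.0000

Y = total cold calls until the fifth success; negative binomial with r=5, p=0.166667.
Var(Y) = r(1−p)/p² = 5·0.833333 / 0.166667² = 150.000000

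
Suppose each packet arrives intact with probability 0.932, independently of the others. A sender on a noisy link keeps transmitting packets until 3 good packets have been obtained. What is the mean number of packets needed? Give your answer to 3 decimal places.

3.219

Y = total packets until the third success; negative binomial with r=3, p=0.932.
E[Y] = r / p = 3 / 0.932 = 3.21888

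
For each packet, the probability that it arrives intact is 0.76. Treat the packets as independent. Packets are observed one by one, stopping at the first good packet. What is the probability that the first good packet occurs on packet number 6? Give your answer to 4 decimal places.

0.0006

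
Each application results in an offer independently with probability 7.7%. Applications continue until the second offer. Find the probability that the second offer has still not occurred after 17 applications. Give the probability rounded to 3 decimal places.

Needing more than 17 applications ⇔ fewer than 2 successes in the first 17. With X ~ Binomial(17, 0.077), P(Y > 17) = P(X ≤ 1).
  k=0: C(17,0)·0.077^0·0.923^17 = 0.25611
  k=1: C(17,1)·0.077^1·0.923^16 = 0.36322
P(X ≤ 1) = 0.61933

0.619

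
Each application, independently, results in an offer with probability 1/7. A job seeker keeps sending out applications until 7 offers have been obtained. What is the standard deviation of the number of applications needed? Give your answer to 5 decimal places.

Y = total applications until the seventh success; negative binomial with r=7, p=0.142857.
SD(Y) = √[r(1−p)/p²] = √(294.0000000) = 17.1464282

17.14643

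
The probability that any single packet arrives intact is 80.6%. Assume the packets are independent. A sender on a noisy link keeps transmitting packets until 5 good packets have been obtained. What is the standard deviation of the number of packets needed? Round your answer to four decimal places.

Y = total packets until the fifth success; negative binomial with r=5, p=0.806.
SD(Y) = √[r(1−p)/p²] = √(1.493144) = 1.221943

1.2219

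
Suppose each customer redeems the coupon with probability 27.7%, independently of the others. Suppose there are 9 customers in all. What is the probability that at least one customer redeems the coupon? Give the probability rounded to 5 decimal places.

P(at least one) = 1 − P(none) = 1 − (1 − 0.277)^9
= 1 − 0.0539815 = 0.9460185

0.94602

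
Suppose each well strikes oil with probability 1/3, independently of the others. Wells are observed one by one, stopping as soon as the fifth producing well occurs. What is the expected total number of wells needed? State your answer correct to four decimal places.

15.0000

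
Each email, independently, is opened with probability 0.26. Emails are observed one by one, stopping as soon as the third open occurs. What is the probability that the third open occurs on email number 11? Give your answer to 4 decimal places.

Y = trial on which the third success occurs; negative binomial, r=3, p=0.26.
P(Y=11) = C(10,2) · p^3 · (1−p)^8
= 45 · 0.017576 · 0.089919 = 0.071119

0.0711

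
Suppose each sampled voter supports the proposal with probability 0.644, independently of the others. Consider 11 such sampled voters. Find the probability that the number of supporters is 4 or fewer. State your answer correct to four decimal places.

0.0548

X ~ Binomial(11, 0.644); P(X ≤ 4) = Σ C(11,k) p^k (1−p)^(11−k) over k:
  k=0: C(11,0)·0.644^0·0.356^11 = 0.000012
  k=1: C(11,1)·0.644^1·0.356^10 = 0.000232
  k=2: C(11,2)·0.644^2·0.356^9 = 0.002095
  k=3: C(11,3)·0.644^3·0.356^8 = 0.011370
  k=4: C(11,4)·0.644^4·0.356^7 = 0.041135
Total = 0.054842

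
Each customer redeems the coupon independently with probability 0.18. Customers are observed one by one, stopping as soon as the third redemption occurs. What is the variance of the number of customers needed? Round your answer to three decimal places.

Y = total customers until the third success; negative binomial with r=3, p=0.18.
Var(Y) = r(1−p)/p² = 3·0.82 / 0.18² = 75.92593

75.926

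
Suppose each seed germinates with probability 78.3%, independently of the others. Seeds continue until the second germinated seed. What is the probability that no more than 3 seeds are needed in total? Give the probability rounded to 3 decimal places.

0.879

Finishing within 3 seeds ⇔ at least 2 successes in the first 3. With X ~ Binomial(3, 0.783), P(Y ≤ 3) = 1 − P(X ≤ 1).
  k=0: C(3,0)·0.783^0·0.217^3 = 0.01022
  k=1: C(3,1)·0.783^1·0.217^2 = 0.11061
1 − 0.12083 = 0.87917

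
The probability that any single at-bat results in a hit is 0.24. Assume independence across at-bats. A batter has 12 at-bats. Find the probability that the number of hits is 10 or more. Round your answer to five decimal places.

0.00003

X ~ Binomial(12, 0.24); P(X ≥ 10) = Σ C(12,k) p^k (1−p)^(12−k) over k:
  k=10: C(12,10)·0.24^10·0.76^2 = 0.0000242
  k=11: C(12,11)·0.24^11·0.76^1 = 0.0000014
  k=12: C(12,12)·0.24^12·0.76^0 = 0.0000000
Total = 0.0000256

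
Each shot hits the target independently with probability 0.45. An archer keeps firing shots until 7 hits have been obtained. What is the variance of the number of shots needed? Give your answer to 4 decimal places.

Y = total shots until the seventh success; negative binomial with r=7, p=0.45.
Var(Y) = r(1−p)/p² = 7·0.55 / 0.45² = 19.012346

19.0123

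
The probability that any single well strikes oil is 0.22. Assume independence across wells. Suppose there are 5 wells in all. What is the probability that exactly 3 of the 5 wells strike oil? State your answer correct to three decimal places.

X ~ Binomial(n=5, p=0.22).
P(X=3) = C(5,3) · p^3 · (1−p)^2
= 10 · 0.010648 · 0.6084 = 0.06478

0.065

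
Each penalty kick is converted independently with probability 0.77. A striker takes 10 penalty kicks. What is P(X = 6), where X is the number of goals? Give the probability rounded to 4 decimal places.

X ~ Binomial(n=10, p=0.77).
P(X=6) = C(10,6) · p^6 · (1−p)^4
= 210 · 0.20842 · 0.0027984 = 0.122483

0.1225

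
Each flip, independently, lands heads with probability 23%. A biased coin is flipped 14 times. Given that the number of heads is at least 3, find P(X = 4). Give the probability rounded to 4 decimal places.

0.3122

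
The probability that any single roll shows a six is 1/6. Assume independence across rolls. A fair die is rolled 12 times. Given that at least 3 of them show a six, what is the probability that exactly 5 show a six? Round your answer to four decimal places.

0.0881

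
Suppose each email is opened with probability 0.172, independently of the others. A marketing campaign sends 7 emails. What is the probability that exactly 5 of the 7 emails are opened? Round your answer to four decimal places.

X ~ Binomial(n=7, p=0.172).
P(X=5) = C(7,5) · p^5 · (1−p)^2
= 21 · 0.00015054 · 0.68558 = 0.002167

0.0022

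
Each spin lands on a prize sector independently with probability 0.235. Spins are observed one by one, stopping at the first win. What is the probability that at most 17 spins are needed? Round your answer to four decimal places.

Y = number of spins to the first success; geometric, p = 0.235.
P(Y ≤ 17) = 1 − (1−p)^17 = 1 − 0.010526 = 0.989474

0.9895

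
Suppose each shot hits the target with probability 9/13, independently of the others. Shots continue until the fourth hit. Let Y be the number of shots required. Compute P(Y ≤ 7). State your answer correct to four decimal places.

Finishing within 7 shots ⇔ at least 4 successes in the first 7. With X ~ Binomial(7, 0.692308), P(Y ≤ 7) = 1 − P(X ≤ 3).
  k=0: C(7,0)·0.692308^0·0.307692^7 = 0.000261
  k=1: C(7,1)·0.692308^1·0.307692^6 = 0.004112
  k=2: C(7,2)·0.692308^2·0.307692^5 = 0.027759
  k=3: C(7,3)·0.692308^3·0.307692^4 = 0.104096
1 − 0.136228 = 0.863772

0.8638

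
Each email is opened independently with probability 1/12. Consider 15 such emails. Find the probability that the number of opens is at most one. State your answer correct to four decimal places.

X ~ Binomial(15, 0.083333); P(X ≤ 1) = Σ C(15,k) p^k (1−p)^(15−k) over k:
  k=0: C(15,0)·0.083333^0·0.916667^15 = 0.271126
  k=1: C(15,1)·0.083333^1·0.916667^14 = 0.369718
Total = 0.640844

0.6408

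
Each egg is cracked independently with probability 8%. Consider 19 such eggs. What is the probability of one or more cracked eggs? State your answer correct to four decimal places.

P(at least one) = 1 − P(none) = 1 − (1 − 0.08)^19
= 1 − 0.205101 = 0.794899

0.7949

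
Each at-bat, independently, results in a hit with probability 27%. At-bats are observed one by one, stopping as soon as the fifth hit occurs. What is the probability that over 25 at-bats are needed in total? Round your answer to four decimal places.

0.1548

Needing more than 25 at-bats ⇔ fewer than 5 successes in the first 25. With X ~ Binomial(25, 0.27), P(Y > 25) = P(X ≤ 4).
  k=0: C(25,0)·0.27^0·0.73^25 = 0.000383
  k=1: C(25,1)·0.27^1·0.73^24 = 0.003540
  k=2: C(25,2)·0.27^2·0.73^23 = 0.015714
  k=3: C(25,3)·0.27^3·0.73^22 = 0.044558
  k=4: C(25,4)·0.27^4·0.73^21 = 0.090641
P(X ≤ 4) = 0.154836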